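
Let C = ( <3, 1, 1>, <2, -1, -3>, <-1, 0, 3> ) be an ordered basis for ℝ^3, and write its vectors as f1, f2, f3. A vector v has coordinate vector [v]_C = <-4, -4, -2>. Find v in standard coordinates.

The coordinates say v = -4f1 - 4f2 - 2f3; adding the scaled basis vectors gives <-18, 0, 2>.

<-18, 0, 2>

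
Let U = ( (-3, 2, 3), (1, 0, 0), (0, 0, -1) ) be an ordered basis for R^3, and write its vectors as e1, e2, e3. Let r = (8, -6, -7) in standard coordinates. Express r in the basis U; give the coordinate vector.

(-3, -1, -2)

Write r = c_1 e1 + ... + c_3 e3 and solve for the c_i.
Solving this 3x3 system gives c = (-3, -1, -2).
Check: -3e1 - e2 - 2e3 = (8, -6, -7).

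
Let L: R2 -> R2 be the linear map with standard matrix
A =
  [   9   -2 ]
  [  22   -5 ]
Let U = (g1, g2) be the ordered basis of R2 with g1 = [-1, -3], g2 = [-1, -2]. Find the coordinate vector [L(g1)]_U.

[1, 2]

Column 1 of [L]_U is the U-coordinate vector of L(g1).
In standard coordinates L(g1) = A g1 = [-3, -7].
Converting to U: [-3, -7] = g1 + 2g2, so the coordinate vector is [1, 2].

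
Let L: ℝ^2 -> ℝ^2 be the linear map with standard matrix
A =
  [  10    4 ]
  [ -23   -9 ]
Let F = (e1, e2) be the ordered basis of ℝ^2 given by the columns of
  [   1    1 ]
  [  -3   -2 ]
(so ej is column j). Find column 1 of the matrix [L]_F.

[0, -2]

Compute L(e1) = A e1 = [-2, 4] in standard coordinates.
Then write this in F-coordinates: solve for y in y_1 e1 + y_2 e2 = [-2, 4].
This gives y = [0, -2], which is column 1 of [L]_F.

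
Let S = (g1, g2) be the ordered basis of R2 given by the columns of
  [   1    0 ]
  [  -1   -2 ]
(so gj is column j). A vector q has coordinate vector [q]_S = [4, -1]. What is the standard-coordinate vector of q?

[4, -2]

The coordinates say q = 4g1 - g2; adding the scaled basis vectors gives [4, -2].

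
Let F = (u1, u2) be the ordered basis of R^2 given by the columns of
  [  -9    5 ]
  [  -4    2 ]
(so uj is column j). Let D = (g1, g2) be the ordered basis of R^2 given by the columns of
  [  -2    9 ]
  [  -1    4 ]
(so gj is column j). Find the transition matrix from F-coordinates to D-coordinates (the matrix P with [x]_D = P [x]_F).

[[0, 2], [-1, 1]]

Let M have columns uj and N have columns gj. Then for every x, N [x]_D = x = M [x]_F, so P = N^(-1) M.
Since det N = 1, N^(-1) has integer entries; multiplying gives P = [[0, 2], [-1, 1]].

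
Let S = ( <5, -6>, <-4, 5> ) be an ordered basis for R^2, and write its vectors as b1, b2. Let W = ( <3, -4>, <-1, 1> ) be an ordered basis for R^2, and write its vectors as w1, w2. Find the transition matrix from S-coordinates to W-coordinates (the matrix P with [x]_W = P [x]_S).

Let M have columns bj and N have columns wj. Then for every x, N [x]_W = x = M [x]_S, so P = N^(-1) M.
Since det N = -1, N^(-1) has integer entries; multiplying gives P = [[1, -1], [-2, 1]].

[[1, -1], [-2, 1]]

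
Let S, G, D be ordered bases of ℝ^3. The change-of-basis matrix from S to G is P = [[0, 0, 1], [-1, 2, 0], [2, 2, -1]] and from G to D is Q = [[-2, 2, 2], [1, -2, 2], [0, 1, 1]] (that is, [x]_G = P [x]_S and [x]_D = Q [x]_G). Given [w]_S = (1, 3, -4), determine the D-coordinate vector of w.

(42, 10, 17)

Apply P to get G-coordinates (-4, 5, 12), then Q to get D-coordinates.
The result is [w]_D = (42, 10, 17).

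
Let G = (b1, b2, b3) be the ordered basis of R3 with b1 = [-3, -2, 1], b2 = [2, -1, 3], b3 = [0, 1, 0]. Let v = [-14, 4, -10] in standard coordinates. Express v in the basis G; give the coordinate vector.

[2, -4, 4]

We seek scalars with c_1 b1 + ... + c_3 b3 = v; equivalently solve M c = v where the columns of M are b1, ..., b3.
Gaussian elimination on [M | v] yields c = (2, -4, 4).
Check: 2b1 - 4b2 + 4b3 = [-14, 4, -10].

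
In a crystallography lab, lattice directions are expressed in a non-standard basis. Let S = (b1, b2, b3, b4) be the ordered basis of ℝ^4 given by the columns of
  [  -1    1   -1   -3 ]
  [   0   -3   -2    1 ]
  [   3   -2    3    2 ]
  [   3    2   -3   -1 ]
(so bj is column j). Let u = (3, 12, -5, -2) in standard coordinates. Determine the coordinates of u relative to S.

We seek scalars with c_1 b1 + ... + c_4 b4 = u; equivalently solve M c = u where the columns of M are b1, ..., b4.
Solving this 4x4 system gives c = (-1, -3, -2, -1).
Check: -b1 - 3b2 - 2b3 - b4 = (3, 12, -5, -2).

(-1, -3, -2, -1)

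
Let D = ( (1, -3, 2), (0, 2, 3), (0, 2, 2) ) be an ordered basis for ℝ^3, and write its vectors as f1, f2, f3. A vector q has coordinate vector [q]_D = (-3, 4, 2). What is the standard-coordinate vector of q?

The coordinates say q = -3f1 + 4f2 + 2f3; adding the scaled basis vectors gives (-3, 21, 10).

(-3, 21, 10)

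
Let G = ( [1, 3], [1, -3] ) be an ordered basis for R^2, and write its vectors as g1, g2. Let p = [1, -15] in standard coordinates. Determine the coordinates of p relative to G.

We seek scalars with c_1 g1 + c_2 g2 = p; equivalently solve M c = p where the columns of M are g1, g2.
System: c_1 + c_2 = 1, 3c_1 - 3c_2 = -15; solving gives c_1 = -2, c_2 = 3.
Check: -2g1 + 3g2 = [1, -15].

[-2, 3]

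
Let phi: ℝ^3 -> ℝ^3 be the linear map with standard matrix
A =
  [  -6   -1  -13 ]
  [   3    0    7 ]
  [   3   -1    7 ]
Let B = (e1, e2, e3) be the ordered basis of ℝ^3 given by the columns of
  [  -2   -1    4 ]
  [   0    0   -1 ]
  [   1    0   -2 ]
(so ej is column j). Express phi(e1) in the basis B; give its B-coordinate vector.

Column 1 of [phi]_B is the B-coordinate vector of phi(e1).
In standard coordinates phi(e1) = A e1 = <-1, 1, 1>.
Converting to B: <-1, 1, 1> = -e1 - e2 - e3, so the coordinate vector is <-1, -1, -1>.

<-1, -1, -1>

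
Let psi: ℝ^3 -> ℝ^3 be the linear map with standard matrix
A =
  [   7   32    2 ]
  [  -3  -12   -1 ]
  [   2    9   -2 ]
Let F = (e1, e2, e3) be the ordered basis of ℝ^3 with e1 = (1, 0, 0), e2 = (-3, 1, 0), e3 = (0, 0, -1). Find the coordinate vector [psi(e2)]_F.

(2, -3, -3)

Compute psi(e2) = A e2 = (11, -3, 3) in standard coordinates.
Then write this in F-coordinates: solve for y in y_1 e1 + ... + y_3 e3 = (11, -3, 3).
This gives y = (2, -3, -3), which is column 2 of [psi]_F.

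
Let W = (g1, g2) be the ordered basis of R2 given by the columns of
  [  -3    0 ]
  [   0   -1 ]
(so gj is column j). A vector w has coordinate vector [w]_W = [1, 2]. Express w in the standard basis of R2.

By definition w = g1 + 2g2.
Summing componentwise gives [-3, -2].

[-3, -2]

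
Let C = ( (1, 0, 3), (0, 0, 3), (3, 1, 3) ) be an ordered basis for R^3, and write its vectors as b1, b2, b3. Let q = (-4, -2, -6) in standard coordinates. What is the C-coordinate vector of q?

We seek scalars with c_1 b1 + ... + c_3 b3 = q; equivalently solve M c = q where the columns of M are b1, ..., b3.
Row-reducing the augmented matrix [M | q] gives c = (2, -2, -2).
Check: 2b1 - 2b2 - 2b3 = (-4, -2, -6).

(2, -2, -2)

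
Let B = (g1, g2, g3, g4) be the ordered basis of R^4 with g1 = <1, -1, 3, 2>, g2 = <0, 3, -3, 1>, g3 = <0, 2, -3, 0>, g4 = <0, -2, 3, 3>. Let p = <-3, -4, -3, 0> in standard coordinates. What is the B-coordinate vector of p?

<-3, -3, 4, 3>

We seek scalars with c_1 g1 + ... + c_4 g4 = p; equivalently solve M c = p where the columns of M are g1, ..., g4.
Solving this 4x4 system gives c = (-3, -3, 4, 3).
Check: -3g1 - 3g2 + 4g3 + 3g4 = <-3, -4, -3, 0>.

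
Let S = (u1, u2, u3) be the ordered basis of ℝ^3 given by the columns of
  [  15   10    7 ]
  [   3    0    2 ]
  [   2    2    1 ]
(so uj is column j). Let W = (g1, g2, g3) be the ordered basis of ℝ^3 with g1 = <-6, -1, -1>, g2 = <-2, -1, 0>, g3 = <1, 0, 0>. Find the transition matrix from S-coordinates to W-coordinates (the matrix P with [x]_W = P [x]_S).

Let M have columns uj and N have columns gj. Then for every x, N [x]_W = x = M [x]_S, so P = N^(-1) M.
Since det N = -1, N^(-1) has integer entries; multiplying gives P = [[-2, -2, -1], [-1, 2, -1], [1, 2, -1]].

[[-2, -2, -1], [-1, 2, -1], [1, 2, -1]]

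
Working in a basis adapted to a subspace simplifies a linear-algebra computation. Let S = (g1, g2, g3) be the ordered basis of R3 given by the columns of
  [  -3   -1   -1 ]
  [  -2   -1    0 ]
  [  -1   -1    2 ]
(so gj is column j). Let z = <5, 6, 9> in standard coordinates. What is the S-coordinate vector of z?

<-1, -4, 2>

Write z = c_1 g1 + ... + c_3 g3 and solve for the c_i.
Solving this 3x3 system gives c = (-1, -4, 2).
Check: -g1 - 4g2 + 2g3 = <5, 6, 9>.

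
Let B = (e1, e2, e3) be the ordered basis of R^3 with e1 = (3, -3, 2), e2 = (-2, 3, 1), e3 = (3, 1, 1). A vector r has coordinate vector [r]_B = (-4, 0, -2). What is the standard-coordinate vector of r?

(-18, 10, -10)

r = M [r]_B, where M has columns e1, ..., e3.
Carrying out the matrix-vector product, r = (-18, 10, -10).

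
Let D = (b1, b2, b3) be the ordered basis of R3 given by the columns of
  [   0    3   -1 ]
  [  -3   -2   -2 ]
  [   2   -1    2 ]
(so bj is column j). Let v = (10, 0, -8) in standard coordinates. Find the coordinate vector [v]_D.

(-4, 4, 2)

We seek scalars with c_1 b1 + ... + c_3 b3 = v; equivalently solve M c = v where the columns of M are b1, ..., b3.
Gaussian elimination on [M | v] yields c = (-4, 4, 2).
Check: -4b1 + 4b2 + 2b3 = (10, 0, -8).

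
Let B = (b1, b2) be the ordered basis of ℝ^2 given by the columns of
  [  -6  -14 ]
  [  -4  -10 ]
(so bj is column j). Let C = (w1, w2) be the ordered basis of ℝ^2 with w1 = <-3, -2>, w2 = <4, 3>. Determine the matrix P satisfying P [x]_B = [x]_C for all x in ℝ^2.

[[2, 2], [0, -2]]

Take x = bj: its B-coordinates are the j-th standard unit vector, so P e_j — column j of P — equals [bj]_C.
b1 = 2w1 + 0·w2, giving column 1 = <2, 0>; repeating for each j gives P = [[2, 2], [0, -2]].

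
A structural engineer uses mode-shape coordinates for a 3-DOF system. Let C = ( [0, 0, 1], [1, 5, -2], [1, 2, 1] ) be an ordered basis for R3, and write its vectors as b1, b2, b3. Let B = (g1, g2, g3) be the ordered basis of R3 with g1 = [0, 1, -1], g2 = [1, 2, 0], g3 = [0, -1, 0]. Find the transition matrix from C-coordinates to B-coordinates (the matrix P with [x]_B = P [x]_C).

Take x = bj: its C-coordinates are the j-th standard unit vector, so P e_j — column j of P — equals [bj]_B.
b1 = -g1 + 0·g2 - g3, giving column 1 = [-1, 0, -1]; repeating for each j gives P = [[-1, 2, -1], [0, 1, 1], [-1, -1, -1]].

[[-1, 2, -1], [0, 1, 1], [-1, -1, -1]]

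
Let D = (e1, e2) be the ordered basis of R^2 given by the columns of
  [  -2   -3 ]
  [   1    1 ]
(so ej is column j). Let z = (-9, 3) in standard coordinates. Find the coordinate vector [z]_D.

(0, 3)

Write z = c_1 e1 + c_2 e2 and solve for the c_i.
System: -2c_1 - 3c_2 = -9, c_1 + c_2 = 3; solving gives c_1 = 0, c_2 = 3.
Check: 0·e1 + 3e2 = (-9, 3).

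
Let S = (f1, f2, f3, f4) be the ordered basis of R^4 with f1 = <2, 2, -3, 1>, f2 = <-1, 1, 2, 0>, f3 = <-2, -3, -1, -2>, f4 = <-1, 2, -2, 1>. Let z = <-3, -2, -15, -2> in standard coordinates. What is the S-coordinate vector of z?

[z]_S is the unique c with M c = z, where M has columns f1, ..., f4.
Solving this 4x4 system gives c = (2, -1, 3, 2).
Check: 2f1 - f2 + 3f3 + 2f4 = <-3, -2, -15, -2>.

<2, -1, 3, 2>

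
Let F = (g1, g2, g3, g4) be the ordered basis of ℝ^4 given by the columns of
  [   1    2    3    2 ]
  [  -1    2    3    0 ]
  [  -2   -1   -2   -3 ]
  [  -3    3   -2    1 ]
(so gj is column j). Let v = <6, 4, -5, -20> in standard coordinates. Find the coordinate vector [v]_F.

<3, -1, 3, -2>

We seek scalars with c_1 g1 + ... + c_4 g4 = v; equivalently solve M c = v where the columns of M are g1, ..., g4.
Solving this 4x4 system gives c = (3, -1, 3, -2).
Check: 3g1 - g2 + 3g3 - 2g4 = <6, 4, -5, -20>.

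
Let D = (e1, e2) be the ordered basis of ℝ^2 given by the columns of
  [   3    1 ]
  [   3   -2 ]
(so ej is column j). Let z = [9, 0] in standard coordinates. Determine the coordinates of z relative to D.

[2, 3]

We seek scalars with c_1 e1 + c_2 e2 = z; equivalently solve M c = z where the columns of M are e1, e2.
System: 3c_1 + c_2 = 9, 3c_1 - 2c_2 = 0; solving gives c_1 = 2, c_2 = 3.
Check: 2e1 + 3e2 = [9, 0].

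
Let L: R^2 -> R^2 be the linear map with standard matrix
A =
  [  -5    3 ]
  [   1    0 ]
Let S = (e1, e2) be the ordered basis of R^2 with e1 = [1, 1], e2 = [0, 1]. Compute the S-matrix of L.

Let P have columns e1, e2. Then [L]_S = P^(-1) A P.
Here det P = 1, so P^(-1) is integer; computing A P first and then P^(-1)(A P) gives [[-2, 3], [3, -3]].

[[-2, 3], [3, -3]]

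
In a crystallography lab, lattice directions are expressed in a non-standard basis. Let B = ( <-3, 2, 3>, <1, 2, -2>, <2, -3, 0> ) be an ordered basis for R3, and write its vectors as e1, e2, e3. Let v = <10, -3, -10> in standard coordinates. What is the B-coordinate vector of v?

<-2, 2, 1>

Write v = c_1 e1 + ... + c_3 e3 and solve for the c_i.
Gaussian elimination on [M | v] yields c = (-2, 2, 1).
Check: -2e1 + 2e2 + e3 = <10, -3, -10>.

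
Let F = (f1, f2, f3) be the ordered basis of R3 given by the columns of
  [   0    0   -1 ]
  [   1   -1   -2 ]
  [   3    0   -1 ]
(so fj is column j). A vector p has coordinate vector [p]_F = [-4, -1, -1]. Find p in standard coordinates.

[1, -1, -11]

The coordinates say p = -4f1 - f2 - f3; adding the scaled basis vectors gives [1, -1, -11].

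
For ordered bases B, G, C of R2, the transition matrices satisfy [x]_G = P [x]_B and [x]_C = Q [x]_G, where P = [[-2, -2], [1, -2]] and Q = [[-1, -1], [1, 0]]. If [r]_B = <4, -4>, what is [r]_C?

<-12, 0>

Composing the changes, [r]_C = Q P [r]_B.
Q P = [[1, 4], [-2, -2]]; applying this to <4, -4> gives <-12, 0>.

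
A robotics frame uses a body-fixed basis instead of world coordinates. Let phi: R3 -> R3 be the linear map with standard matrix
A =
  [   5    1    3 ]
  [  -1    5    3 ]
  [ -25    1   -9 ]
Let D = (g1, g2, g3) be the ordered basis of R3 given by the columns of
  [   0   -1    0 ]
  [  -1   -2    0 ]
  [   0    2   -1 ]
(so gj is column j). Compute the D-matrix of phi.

The j-th column of [phi]_D is [phi(gj)]_D.
phi(g1) = A g1 = (-1, -5, -1) = 3g1 + g2 + 3g3, so column 1 is (3, 1, 3).
Repeating for g2, g3 and assembling the columns gives [[3, 1, -3], [1, 1, 3], [3, -3, -3]].

[[3, 1, -3], [1, 1, 3], [3, -3, -3]]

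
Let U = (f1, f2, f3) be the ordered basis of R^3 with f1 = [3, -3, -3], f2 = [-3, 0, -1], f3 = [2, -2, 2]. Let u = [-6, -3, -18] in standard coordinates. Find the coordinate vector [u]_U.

Write u = c_1 f1 + ... + c_3 f3 and solve for the c_i.
Row-reducing the augmented matrix [M | u] gives c = (3, 3, -3).
Check: 3f1 + 3f2 - 3f3 = [-6, -3, -18].

[3, 3, -3]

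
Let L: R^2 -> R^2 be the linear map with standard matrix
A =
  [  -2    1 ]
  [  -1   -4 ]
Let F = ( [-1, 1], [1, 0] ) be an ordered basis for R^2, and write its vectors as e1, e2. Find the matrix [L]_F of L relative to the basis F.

[[-3, -1], [0, -3]]

With P the matrix whose columns are e1, e2, [L]_F = P^(-1) A P.
Column by column: L(e1) = A e1 = [3, -3]; its F-coordinates [-3, 0] give column 1.
Continuing for each basis vector yields [L]_F = [[-3, -1], [0, -3]].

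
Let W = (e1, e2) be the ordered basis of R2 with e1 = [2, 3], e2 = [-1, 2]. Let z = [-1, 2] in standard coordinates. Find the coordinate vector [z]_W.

[0, 1]

We seek scalars with c_1 e1 + c_2 e2 = z; equivalently solve M c = z where the columns of M are e1, e2.
System: 2c_1 - c_2 = -1, 3c_1 + 2c_2 = 2; solving gives c_1 = 0, c_2 = 1.
Check: 0·e1 + e2 = [-1, 2].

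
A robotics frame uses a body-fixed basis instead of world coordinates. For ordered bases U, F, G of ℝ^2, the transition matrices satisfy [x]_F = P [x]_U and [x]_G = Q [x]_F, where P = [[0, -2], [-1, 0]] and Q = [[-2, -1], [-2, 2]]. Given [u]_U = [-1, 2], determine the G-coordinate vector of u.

First [u]_F = P [u]_U = [-4, 1].
Then [u]_G = Q [u]_F = [7, 10].

[7, 10]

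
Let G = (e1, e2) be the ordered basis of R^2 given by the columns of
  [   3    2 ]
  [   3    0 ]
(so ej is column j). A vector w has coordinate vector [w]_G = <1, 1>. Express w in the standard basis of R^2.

<5, 3>

w = M [w]_G, where M has columns e1, e2.
Carrying out the matrix-vector product, w = <5, 3>.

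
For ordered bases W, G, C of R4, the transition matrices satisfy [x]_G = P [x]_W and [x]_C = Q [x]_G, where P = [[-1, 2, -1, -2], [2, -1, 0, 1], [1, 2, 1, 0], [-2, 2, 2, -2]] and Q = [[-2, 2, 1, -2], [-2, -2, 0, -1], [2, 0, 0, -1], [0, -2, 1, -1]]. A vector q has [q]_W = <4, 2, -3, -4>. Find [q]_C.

Composing the changes, [q]_C = Q P [q]_W.
Q P = [[11, -8, -1, 10], [0, -4, 0, 4], [0, 2, -4, -2], [-1, 2, -1, 0]]; applying this to <4, 2, -3, -4> gives <-9, -24, 24, 3>.

<-9, -24, 24, 3>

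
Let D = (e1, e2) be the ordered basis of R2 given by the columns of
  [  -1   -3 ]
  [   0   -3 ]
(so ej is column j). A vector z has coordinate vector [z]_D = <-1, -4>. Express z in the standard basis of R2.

The coordinates say z = -e1 - 4e2; adding the scaled basis vectors gives <13, 12>.

<13, 12>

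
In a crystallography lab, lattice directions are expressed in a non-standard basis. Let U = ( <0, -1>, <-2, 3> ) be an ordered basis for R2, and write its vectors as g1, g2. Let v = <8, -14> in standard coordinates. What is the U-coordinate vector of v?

<2, -4>

We seek scalars with c_1 g1 + c_2 g2 = v; equivalently solve M c = v where the columns of M are g1, g2.
System: 0c_1 - 2c_2 = 8, -c_1 + 3c_2 = -14; solving gives c_1 = 2, c_2 = -4.
Check: 2g1 - 4g2 = <8, -14>.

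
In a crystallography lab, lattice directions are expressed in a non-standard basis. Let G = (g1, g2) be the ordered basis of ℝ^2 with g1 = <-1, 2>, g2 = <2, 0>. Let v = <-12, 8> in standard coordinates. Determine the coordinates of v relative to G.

<4, -4>

We seek scalars with c_1 g1 + c_2 g2 = v; equivalently solve M c = v where the columns of M are g1, g2.
System: -c_1 + 2c_2 = -12, 2c_1 + 0c_2 = 8; solving gives c_1 = 4, c_2 = -4.
Check: 4g1 - 4g2 = <-12, 8>.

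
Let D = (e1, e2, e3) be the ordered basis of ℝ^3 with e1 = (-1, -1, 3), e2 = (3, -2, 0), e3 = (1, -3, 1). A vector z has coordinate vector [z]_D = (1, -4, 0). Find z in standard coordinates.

By definition z = e1 - 4e2 + 0·e3.
Summing componentwise gives (-13, 7, 3).

(-13, 7, 3)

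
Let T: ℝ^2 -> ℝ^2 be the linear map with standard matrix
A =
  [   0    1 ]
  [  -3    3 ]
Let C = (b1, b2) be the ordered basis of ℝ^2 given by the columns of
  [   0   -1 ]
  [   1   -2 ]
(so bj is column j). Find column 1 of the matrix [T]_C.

[1, -1]

Compute T(b1) = A b1 = [1, 3] in standard coordinates.
Then write this in C-coordinates: solve for y in y_1 b1 + y_2 b2 = [1, 3].
This gives y = [1, -1], which is column 1 of [T]_C.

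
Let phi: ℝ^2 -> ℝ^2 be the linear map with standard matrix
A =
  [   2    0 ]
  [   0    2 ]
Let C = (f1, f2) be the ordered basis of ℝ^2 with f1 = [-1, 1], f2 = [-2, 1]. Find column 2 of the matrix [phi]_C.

[0, 2]

Column 2 of [phi]_C is the C-coordinate vector of phi(f2).
In standard coordinates phi(f2) = A f2 = [-4, 2].
Converting to C: [-4, 2] = 0·f1 + 2f2, so the coordinate vector is [0, 2].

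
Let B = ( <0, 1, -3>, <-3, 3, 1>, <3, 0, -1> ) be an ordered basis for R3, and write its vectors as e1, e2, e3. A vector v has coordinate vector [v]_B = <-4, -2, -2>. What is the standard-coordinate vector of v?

<0, -10, 12>

v = M [v]_B, where M has columns e1, ..., e3.
Carrying out the matrix-vector product, v = <0, -10, 12>.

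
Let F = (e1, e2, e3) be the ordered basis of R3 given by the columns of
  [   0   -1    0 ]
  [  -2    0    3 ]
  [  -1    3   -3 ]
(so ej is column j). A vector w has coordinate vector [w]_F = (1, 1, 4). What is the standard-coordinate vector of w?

(-1, 10, -10)

The coordinates say w = e1 + e2 + 4e3; adding the scaled basis vectors gives (-1, 10, -10).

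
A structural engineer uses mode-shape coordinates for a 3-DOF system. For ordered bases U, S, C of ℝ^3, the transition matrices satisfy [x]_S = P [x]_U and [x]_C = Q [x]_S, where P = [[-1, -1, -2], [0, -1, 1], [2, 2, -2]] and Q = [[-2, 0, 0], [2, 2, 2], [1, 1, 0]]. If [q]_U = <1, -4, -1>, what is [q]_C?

<-10, 8, 8>

First [q]_S = P [q]_U = <5, 3, -4>.
Then [q]_C = Q [q]_S = <-10, 8, 8>.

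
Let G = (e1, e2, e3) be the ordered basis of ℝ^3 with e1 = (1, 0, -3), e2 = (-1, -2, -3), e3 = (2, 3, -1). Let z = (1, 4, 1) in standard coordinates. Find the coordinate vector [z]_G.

(-2, 1, 2)

We seek scalars with c_1 e1 + ... + c_3 e3 = z; equivalently solve M c = z where the columns of M are e1, ..., e3.
Row-reducing the augmented matrix [M | z] gives c = (-2, 1, 2).
Check: -2e1 + e2 + 2e3 = (1, 4, 1).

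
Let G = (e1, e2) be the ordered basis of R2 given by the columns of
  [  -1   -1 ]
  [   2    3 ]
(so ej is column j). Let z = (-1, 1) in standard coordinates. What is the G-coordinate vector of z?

We seek scalars with c_1 e1 + c_2 e2 = z; equivalently solve M c = z where the columns of M are e1, e2.
System: -c_1 - c_2 = -1, 2c_1 + 3c_2 = 1; solving gives c_1 = 2, c_2 = -1.
Check: 2e1 - e2 = (-1, 1).

(2, -1)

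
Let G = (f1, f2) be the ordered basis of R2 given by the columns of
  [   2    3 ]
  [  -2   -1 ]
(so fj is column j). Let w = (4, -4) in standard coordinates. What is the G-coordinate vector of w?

[w]_G is the unique c with M c = w, where M has columns f1, f2.
System: 2c_1 + 3c_2 = 4, -2c_1 - c_2 = -4; solving gives c_1 = 2, c_2 = 0.
Check: 2f1 + 0·f2 = (4, -4).

(2, 0)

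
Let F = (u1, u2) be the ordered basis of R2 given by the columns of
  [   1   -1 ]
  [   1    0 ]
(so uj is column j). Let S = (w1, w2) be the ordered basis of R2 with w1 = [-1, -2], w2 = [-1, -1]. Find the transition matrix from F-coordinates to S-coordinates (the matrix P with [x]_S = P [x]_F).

[[0, -1], [-1, 2]]

Column j of P is [uj]_S, since P maps F-coordinates to S-coordinates.
Expressing u1 in S: u1 = 0·w1 - w2, so column 1 of P is [0, -1].
Doing the same for each uj gives P = [[0, -1], [-1, 2]].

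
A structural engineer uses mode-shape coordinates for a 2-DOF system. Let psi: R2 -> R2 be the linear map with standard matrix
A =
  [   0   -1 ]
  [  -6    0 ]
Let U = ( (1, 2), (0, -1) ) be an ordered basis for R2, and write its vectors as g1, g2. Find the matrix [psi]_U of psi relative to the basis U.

The j-th column of [psi]_U is [psi(gj)]_U.
psi(g1) = A g1 = (-2, -6) = -2g1 + 2g2, so column 1 is (-2, 2).
Repeating for g2 and assembling the columns gives [[-2, 1], [2, 2]].

[[-2, 1], [2, 2]]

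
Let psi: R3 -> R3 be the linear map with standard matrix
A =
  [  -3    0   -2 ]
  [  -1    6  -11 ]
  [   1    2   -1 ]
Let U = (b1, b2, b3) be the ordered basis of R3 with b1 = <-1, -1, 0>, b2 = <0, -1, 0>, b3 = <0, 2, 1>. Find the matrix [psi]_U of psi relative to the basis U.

[[-3, 0, 2], [2, 2, 3], [-3, -2, 3]]

The j-th column of [psi]_U is [psi(bj)]_U.
psi(b1) = A b1 = <3, -5, -3> = -3b1 + 2b2 - 3b3, so column 1 is <-3, 2, -3>.
Repeating for b2, b3 and assembling the columns gives [[-3, 0, 2], [2, 2, 3], [-3, -2, 3]].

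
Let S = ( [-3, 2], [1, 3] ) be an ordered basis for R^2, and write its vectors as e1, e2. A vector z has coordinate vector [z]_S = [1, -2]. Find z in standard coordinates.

[-5, -4]

The coordinates say z = e1 - 2e2; adding the scaled basis vectors gives [-5, -4].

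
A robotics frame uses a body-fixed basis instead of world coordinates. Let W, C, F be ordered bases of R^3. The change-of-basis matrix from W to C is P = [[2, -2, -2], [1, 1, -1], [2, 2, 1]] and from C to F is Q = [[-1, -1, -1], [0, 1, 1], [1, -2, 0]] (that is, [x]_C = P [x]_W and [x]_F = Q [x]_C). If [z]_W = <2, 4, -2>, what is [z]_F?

<-18, 18, -16>

Apply P to get C-coordinates <0, 8, 10>, then Q to get F-coordinates.
The result is [z]_F = <-18, 18, -16>.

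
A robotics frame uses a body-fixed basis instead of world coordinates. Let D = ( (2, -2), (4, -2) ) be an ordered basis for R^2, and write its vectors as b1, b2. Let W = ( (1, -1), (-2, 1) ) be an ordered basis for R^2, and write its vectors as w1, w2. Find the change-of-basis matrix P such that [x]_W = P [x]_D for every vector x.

[[2, 0], [0, -2]]

Take x = bj: its D-coordinates are the j-th standard unit vector, so P e_j — column j of P — equals [bj]_W.
b1 = 2w1 + 0·w2, giving column 1 = (2, 0); repeating for each j gives P = [[2, 0], [0, -2]].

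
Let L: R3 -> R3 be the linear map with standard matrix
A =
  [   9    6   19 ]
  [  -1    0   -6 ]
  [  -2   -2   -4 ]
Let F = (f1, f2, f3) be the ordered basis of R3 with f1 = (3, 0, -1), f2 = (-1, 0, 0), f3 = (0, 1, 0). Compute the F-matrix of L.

[[2, -2, 2], [-2, 3, 0], [3, 1, 0]]

Let P have columns f1, ..., f3. Then [L]_F = P^(-1) A P.
Here det P = 1, so P^(-1) is integer; computing A P first and then P^(-1)(A P) gives [[2, -2, 2], [-2, 3, 0], [3, 1, 0]].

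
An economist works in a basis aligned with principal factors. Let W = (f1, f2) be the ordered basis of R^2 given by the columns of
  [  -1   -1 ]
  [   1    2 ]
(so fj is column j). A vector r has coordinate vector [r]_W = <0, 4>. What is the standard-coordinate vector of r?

The coordinates say r = 0·f1 + 4f2; adding the scaled basis vectors gives <-4, 8>.

<-4, 8>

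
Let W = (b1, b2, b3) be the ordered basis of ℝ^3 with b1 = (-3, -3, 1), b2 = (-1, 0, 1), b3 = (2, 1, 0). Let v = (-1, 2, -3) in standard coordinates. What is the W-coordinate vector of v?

We seek scalars with c_1 b1 + ... + c_3 b3 = v; equivalently solve M c = v where the columns of M are b1, ..., b3.
Row-reducing the augmented matrix [M | v] gives c = (-2, -1, -4).
Check: -2b1 - b2 - 4b3 = (-1, 2, -3).

(-2, -1, -4)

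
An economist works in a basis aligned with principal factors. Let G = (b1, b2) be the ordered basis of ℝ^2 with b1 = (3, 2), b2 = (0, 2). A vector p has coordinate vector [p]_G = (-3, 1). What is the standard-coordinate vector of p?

(-9, -4)

The coordinates say p = -3b1 + b2; adding the scaled basis vectors gives (-9, -4).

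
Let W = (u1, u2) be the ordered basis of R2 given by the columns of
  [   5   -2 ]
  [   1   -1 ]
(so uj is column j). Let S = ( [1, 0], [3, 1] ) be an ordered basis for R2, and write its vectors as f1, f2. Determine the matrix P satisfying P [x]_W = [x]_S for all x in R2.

Column j of P is [uj]_S, since P maps W-coordinates to S-coordinates.
Expressing u1 in S: u1 = 2f1 + f2, so column 1 of P is [2, 1].
Doing the same for each uj gives P = [[2, 1], [1, -1]].

[[2, 1], [1, -1]]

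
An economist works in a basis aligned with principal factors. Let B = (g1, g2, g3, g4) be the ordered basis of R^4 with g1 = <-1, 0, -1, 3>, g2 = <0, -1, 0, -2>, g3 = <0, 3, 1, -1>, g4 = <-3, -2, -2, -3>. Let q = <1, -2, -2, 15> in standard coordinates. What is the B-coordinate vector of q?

<2, -2, -2, -1>

We seek scalars with c_1 g1 + ... + c_4 g4 = q; equivalently solve M c = q where the columns of M are g1, ..., g4.
Gaussian elimination on [M | q] yields c = (2, -2, -2, -1).
Check: 2g1 - 2g2 - 2g3 - g4 = <1, -2, -2, 15>.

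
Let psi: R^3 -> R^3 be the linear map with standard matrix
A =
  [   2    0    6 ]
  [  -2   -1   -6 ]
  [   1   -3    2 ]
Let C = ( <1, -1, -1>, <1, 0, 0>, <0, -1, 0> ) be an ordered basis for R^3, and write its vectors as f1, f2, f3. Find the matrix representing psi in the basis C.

[[-2, -1, -3], [-2, 3, 3], [-3, 3, 2]]

With P the matrix whose columns are f1, ..., f3, [psi]_C = P^(-1) A P.
Column by column: psi(f1) = A f1 = <-4, 5, 2>; its C-coordinates <-2, -2, -3> give column 1.
Continuing for each basis vector yields [psi]_C = [[-2, -1, -3], [-2, 3, 3], [-3, 3, 2]].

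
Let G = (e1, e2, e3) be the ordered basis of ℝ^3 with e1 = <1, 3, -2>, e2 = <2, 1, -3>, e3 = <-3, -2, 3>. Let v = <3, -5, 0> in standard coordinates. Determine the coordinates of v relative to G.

<-3, 0, -2>

[v]_G is the unique c with M c = v, where M has columns e1, ..., e3.
Row-reducing the augmented matrix [M | v] gives c = (-3, 0, -2).
Check: -3e1 + 0·e2 - 2e3 = <3, -5, 0>.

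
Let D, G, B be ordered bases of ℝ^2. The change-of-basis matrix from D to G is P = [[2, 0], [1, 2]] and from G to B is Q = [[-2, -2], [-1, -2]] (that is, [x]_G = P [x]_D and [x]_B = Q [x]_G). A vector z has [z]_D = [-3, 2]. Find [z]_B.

[10, 4]

Composing the changes, [z]_B = Q P [z]_D.
Q P = [[-6, -4], [-4, -4]]; applying this to [-3, 2] gives [10, 4].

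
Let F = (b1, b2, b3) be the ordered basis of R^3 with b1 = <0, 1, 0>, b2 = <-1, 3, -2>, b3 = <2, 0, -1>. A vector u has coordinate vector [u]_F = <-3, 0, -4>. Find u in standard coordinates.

<-8, -3, 4>

u = M [u]_F, where M has columns b1, ..., b3.
Carrying out the matrix-vector product, u = <-8, -3, 4>.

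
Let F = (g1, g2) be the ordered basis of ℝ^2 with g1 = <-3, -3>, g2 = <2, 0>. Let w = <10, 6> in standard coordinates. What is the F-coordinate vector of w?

We seek scalars with c_1 g1 + c_2 g2 = w; equivalently solve M c = w where the columns of M are g1, g2.
System: -3c_1 + 2c_2 = 10, -3c_1 + 0c_2 = 6; solving gives c_1 = -2, c_2 = 2.
Check: -2g1 + 2g2 = <10, 6>.

<-2, 2>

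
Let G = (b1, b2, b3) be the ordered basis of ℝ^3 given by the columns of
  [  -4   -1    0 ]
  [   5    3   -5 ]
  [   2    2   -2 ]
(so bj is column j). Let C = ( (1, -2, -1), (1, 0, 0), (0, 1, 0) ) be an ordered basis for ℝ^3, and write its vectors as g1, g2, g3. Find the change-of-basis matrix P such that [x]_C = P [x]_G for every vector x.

[[-2, -2, 2], [-2, 1, -2], [1, -1, -1]]

Let M have columns bj and N have columns gj. Then for every x, N [x]_C = x = M [x]_G, so P = N^(-1) M.
Since det N = -1, N^(-1) has integer entries; multiplying gives P = [[-2, -2, 2], [-2, 1, -2], [1, -1, -1]].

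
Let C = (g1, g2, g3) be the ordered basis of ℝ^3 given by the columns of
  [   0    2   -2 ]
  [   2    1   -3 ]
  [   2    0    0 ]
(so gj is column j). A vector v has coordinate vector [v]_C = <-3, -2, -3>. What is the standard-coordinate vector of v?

<2, 1, -6>

v = M [v]_C, where M has columns g1, ..., g3.
Carrying out the matrix-vector product, v = <2, 1, -6>.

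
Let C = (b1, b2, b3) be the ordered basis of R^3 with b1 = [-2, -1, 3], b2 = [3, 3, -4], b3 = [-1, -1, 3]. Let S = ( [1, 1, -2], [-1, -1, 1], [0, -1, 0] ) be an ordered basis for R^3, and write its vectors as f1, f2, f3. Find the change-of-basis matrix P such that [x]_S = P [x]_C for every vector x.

Take x = bj: its C-coordinates are the j-th standard unit vector, so P e_j — column j of P — equals [bj]_S.
b1 = -f1 + f2 - f3, giving column 1 = [-1, 1, -1]; repeating for each j gives P = [[-1, 1, -2], [1, -2, -1], [-1, 0, 0]].

[[-1, 1, -2], [1, -2, -1], [-1, 0, 0]]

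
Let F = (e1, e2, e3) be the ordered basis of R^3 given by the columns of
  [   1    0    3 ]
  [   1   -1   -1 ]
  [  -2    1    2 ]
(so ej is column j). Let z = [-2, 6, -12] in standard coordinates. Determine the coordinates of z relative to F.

[4, 0, -2]

Write z = c_1 e1 + ... + c_3 e3 and solve for the c_i.
Gaussian elimination on [M | z] yields c = (4, 0, -2).
Check: 4e1 + 0·e2 - 2e3 = [-2, 6, -12].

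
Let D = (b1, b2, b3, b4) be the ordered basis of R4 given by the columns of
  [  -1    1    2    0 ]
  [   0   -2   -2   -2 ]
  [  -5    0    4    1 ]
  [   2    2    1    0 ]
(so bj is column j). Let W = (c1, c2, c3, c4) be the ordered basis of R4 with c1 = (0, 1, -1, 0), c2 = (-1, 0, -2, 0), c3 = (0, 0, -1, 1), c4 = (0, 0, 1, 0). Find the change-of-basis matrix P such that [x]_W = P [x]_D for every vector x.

Column j of P is [bj]_W, since P maps D-coordinates to W-coordinates.
Expressing b1 in W: b1 = 0·c1 + c2 + 2c3 - c4, so column 1 of P is (0, 1, 2, -1).
Doing the same for each bj gives P = [[0, -2, -2, -2], [1, -1, -2, 0], [2, 2, 1, 0], [-1, -2, -1, -1]].

[[0, -2, -2, -2], [1, -1, -2, 0], [2, 2, 1, 0], [-1, -2, -1, -1]]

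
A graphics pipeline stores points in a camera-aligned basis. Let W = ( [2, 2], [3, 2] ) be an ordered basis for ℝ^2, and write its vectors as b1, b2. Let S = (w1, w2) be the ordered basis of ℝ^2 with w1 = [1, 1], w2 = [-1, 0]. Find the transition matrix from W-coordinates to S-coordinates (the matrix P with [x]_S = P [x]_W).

Take x = bj: its W-coordinates are the j-th standard unit vector, so P e_j — column j of P — equals [bj]_S.
b1 = 2w1 + 0·w2, giving column 1 = [2, 0]; repeating for each j gives P = [[2, 2], [0, -1]].

[[2, 2], [0, -1]]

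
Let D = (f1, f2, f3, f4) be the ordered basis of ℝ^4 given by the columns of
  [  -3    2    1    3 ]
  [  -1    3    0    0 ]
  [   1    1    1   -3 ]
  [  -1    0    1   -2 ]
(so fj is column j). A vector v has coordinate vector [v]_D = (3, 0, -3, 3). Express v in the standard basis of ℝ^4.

v = M [v]_D, where M has columns f1, ..., f4.
Carrying out the matrix-vector product, v = (-3, -3, -9, -12).

(-3, -3, -9, -12)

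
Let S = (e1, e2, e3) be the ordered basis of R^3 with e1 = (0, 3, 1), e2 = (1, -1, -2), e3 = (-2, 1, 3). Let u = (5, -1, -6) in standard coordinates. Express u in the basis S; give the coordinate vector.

[u]_S is the unique c with M c = u, where M has columns e1, ..., e3.
Solving this 3x3 system gives c = (0, -3, -4).
Check: 0·e1 - 3e2 - 4e3 = (5, -1, -6).

(0, -3, -4)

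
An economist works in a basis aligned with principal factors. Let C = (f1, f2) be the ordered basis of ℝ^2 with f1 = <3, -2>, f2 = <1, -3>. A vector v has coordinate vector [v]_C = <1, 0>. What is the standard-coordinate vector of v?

<3, -2>

The coordinates say v = f1 + 0·f2; adding the scaled basis vectors gives <3, -2>.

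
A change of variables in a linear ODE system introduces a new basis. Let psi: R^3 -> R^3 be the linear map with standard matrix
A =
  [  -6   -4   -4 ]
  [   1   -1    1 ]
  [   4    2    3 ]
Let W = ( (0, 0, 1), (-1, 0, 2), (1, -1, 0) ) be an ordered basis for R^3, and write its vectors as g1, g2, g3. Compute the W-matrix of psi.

[[-3, 0, 2], [3, 1, 0], [-1, -1, -2]]

The j-th column of [psi]_W is [psi(gj)]_W.
psi(g1) = A g1 = (-4, 1, 3) = -3g1 + 3g2 - g3, so column 1 is (-3, 3, -1).
Repeating for g2, g3 and assembling the columns gives [[-3, 0, 2], [3, 1, 0], [-1, -1, -2]].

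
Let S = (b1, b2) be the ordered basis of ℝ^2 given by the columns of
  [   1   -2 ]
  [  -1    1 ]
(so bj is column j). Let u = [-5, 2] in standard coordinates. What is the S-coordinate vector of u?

[1, 3]

Write u = c_1 b1 + c_2 b2 and solve for the c_i.
System: c_1 - 2c_2 = -5, -c_1 + c_2 = 2; solving gives c_1 = 1, c_2 = 3.
Check: b1 + 3b2 = [-5, 2].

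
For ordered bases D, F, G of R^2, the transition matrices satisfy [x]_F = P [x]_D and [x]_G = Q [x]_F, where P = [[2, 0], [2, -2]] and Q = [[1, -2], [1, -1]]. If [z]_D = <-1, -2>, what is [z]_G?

<-6, -4>

Apply P to get F-coordinates <-2, 2>, then Q to get G-coordinates.
The result is [z]_G = <-6, -4>.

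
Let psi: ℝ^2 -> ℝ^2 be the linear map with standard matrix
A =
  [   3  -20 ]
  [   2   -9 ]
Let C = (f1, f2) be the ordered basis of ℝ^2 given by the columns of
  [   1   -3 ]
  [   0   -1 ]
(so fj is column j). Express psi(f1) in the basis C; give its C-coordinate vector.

Column 1 of [psi]_C is the C-coordinate vector of psi(f1).
In standard coordinates psi(f1) = A f1 = (3, 2).
Converting to C: (3, 2) = -3f1 - 2f2, so the coordinate vector is (-3, -2).

(-3, -2)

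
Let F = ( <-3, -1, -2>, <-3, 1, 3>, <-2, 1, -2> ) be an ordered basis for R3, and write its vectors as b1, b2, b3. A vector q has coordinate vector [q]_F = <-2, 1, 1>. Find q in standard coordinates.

The coordinates say q = -2b1 + b2 + b3; adding the scaled basis vectors gives <1, 4, 5>.

<1, 4, 5>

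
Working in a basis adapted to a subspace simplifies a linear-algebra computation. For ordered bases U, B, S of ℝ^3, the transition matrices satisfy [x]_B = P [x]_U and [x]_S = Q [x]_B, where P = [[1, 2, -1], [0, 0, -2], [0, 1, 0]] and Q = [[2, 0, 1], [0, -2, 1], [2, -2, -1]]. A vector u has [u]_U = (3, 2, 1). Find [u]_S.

(14, 6, 14)

First [u]_B = P [u]_U = (6, -2, 2).
Then [u]_S = Q [u]_B = (14, 6, 14).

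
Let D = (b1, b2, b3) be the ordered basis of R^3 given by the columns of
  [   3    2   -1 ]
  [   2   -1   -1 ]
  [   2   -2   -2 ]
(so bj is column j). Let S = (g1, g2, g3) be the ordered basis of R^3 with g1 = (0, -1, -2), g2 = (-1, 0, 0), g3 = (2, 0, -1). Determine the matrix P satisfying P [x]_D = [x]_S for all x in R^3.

Column j of P is [bj]_S, since P maps D-coordinates to S-coordinates.
Expressing b1 in S: b1 = -2g1 + g2 + 2g3, so column 1 of P is (-2, 1, 2).
Doing the same for each bj gives P = [[-2, 1, 1], [1, -2, 1], [2, 0, 0]].

[[-2, 1, 1], [1, -2, 1], [2, 0, 0]]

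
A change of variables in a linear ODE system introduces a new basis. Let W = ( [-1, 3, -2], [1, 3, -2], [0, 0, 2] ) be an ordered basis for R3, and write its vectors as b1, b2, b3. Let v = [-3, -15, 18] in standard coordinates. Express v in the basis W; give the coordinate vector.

[-1, -4, 4]

We seek scalars with c_1 b1 + ... + c_3 b3 = v; equivalently solve M c = v where the columns of M are b1, ..., b3.
Gaussian elimination on [M | v] yields c = (-1, -4, 4).
Check: -b1 - 4b2 + 4b3 = [-3, -15, 18].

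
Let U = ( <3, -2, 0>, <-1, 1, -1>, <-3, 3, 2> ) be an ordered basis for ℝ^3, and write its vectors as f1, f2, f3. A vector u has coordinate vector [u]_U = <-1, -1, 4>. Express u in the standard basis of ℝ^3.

<-14, 13, 9>

By definition u = -f1 - f2 + 4f3.
Summing componentwise gives <-14, 13, 9>.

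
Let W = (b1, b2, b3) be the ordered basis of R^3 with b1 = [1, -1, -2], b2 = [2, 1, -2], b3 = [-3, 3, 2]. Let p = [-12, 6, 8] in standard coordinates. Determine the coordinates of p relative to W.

[1, -2, 3]

[p]_W is the unique c with M c = p, where M has columns b1, ..., b3.
Gaussian elimination on [M | p] yields c = (1, -2, 3).
Check: b1 - 2b2 + 3b3 = [-12, 6, 8].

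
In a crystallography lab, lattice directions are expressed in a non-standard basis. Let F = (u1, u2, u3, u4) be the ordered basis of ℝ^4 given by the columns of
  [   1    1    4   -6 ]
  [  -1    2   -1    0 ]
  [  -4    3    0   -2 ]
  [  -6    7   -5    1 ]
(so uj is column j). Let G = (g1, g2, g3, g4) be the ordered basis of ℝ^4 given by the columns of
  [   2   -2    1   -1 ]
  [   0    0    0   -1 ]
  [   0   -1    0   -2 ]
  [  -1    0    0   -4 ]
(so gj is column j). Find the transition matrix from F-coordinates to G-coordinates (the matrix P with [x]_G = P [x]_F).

Take x = uj: its F-coordinates are the j-th standard unit vector, so P e_j — column j of P — equals [uj]_G.
u1 = 2g1 + 2g2 + 2g3 + g4, giving column 1 = (2, 2, 2, 1); repeating for each j gives P = [[2, 1, 1, -1], [2, 1, -2, 2], [2, -1, -1, 0], [1, -2, 1, 0]].

[[2, 1, 1, -1], [2, 1, -2, 2], [2, -1, -1, 0], [1, -2, 1, 0]]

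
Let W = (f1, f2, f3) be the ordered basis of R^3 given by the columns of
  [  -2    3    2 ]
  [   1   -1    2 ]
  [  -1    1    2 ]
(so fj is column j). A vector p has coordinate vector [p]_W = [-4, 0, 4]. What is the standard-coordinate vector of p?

[16, 4, 12]

p = M [p]_W, where M has columns f1, ..., f3.
Carrying out the matrix-vector product, p = [16, 4, 12].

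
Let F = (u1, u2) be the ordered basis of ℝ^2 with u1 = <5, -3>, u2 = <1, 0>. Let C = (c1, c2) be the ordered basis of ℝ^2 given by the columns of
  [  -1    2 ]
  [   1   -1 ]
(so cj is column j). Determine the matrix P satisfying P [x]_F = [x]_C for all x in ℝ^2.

Column j of P is [uj]_C, since P maps F-coordinates to C-coordinates.
Expressing u1 in C: u1 = -c1 + 2c2, so column 1 of P is <-1, 2>.
Doing the same for each uj gives P = [[-1, 1], [2, 1]].

[[-1, 1], [2, 1]]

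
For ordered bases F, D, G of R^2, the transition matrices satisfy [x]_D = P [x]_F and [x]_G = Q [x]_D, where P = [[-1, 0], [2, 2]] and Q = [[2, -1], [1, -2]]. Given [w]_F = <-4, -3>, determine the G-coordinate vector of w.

First [w]_D = P [w]_F = <4, -14>.
Then [w]_G = Q [w]_D = <22, 32>.

<22, 32>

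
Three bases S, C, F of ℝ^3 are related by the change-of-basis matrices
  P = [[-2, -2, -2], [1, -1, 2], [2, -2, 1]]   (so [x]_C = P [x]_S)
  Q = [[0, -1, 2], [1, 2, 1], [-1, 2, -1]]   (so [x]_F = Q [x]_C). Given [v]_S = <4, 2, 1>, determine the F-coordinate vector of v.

Composing the changes, [v]_F = Q P [v]_S.
Q P = [[3, -3, 0], [2, -6, 3], [2, 2, 5]]; applying this to <4, 2, 1> gives <6, -1, 17>.

<6, -1, 17>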